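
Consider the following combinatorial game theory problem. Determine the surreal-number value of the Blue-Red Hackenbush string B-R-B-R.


Edges (from ground): B-R-B-R
By Berlekamp's sign-expansion rule, a Blue-Red Hackenbush stalk has the value of the surreal number whose sign sequence is the edge sequence with B -> + and R -> -.
Sign sequence: +-+-
Trace the sign expansion in the surreal number tree, starting from 0:
Edge 1: B (sign +) -> bounds (0, +inf), value = 1
Edge 2: R (sign -) -> bounds (0, 1), value = 1/2
Edge 3: B (sign +) -> bounds (1/2, 1), value = 3/4
Edge 4: R (sign -) -> bounds (1/2, 3/4), value = 5/8
Game value = 5/8

5/8


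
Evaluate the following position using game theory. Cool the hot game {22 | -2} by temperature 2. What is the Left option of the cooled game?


Original game: {22 | -2} (a switch {a | b} with a > b).
Cooling by t (for t below the temperature (a - b)/2 = 12) taxes each move by t: {a | b} cooled by t is {a - t | b + t}.
Cooling amount: t = 2
Cooled Left option: 22 - 2 = 20
Cooled Right option: -2 + 2 = 0
Cooled game: {20 | 0}
Left option = 20

20


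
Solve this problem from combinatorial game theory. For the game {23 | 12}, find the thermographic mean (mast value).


Game = {23 | 12}, a switch {a | b} with numbers a > b.
Its thermograph has left wall a - t and right wall b + t, which meet at t = (a - b)/2, where both equal (a + b)/2. So the mast (mean value) is at (a + b)/2.
Mean = (23 + (12))/2 = 35/2 = 35/2

35/2


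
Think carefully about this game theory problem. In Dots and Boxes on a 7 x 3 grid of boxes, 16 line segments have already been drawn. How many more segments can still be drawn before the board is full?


Grid: 7 x 3 boxes, i.e. 8 rows and 4 columns of dots.
Horizontal edges: (rows + 1) * cols = 8 * 3 = 24
Vertical edges: rows * (cols + 1) = 7 * 4 = 28
Total edges: 24 + 28 = 52
Edges drawn: 16
Remaining: 52 - 16 = 36

36


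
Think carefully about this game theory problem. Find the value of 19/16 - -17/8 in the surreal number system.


x = 19/16, y = -17/8
Converting to common denominator: 16
x = 19/16, y = -34/16
x - y = 19/16 - -17/8 = 53/16

53/16


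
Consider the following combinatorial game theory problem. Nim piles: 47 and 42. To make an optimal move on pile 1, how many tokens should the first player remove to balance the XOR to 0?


Piles: 47 and 42
Current XOR: 47 XOR 42 = 5 (non-zero, so this is an N-position).
To make the XOR zero, we need to find a move that balances the piles.
For pile 1 (size 47): target = 47 XOR 5 = 42
We reduce pile 1 from 47 to 42.
Tokens removed: 47 - 42 = 5
Verification: 42 XOR 42 = 0

5


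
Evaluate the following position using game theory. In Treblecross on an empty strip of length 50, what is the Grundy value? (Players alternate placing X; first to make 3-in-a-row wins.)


Treblecross: place X on empty cells; 3-in-a-row wins.
Playing within two cells of an existing X lets the opponent win at once, so sensible play treats the cells i-2..i+2 around each X as dead. The player left with no safe cell loses, so this is a normal-play take-away game on strips of safe cells.
Placing X at cell i (0-indexed) of a strip of k safe cells leaves independent strips of sizes max(0, i-2) and max(0, k-i-3). Hence G(k) = mex{ G(max(0,i-2)) XOR G(max(0,k-i-3)) : 0 <= i < k }, with G(0) = 0.
G(1): splits (0,0):0^0=0 -> mex({0}) = 1
G(2): splits (0,0):0^0=0 -> mex({0}) = 1
G(3): splits (0,0):0^0=0 -> mex({0}) = 1
G(4): splits (0,1):0^1=1 (0,0):0^0=0 -> mex({0, 1}) = 2
G(5): splits (0,2):0^1=1 (0,1):0^1=1 (0,0):0^0=0 -> mex({0, 1}) = 2
G(6) = mex({1}) = 0
G(7) = mex({0, 1, 2}) = 3
G(8) = mex({0, 1, 2}) = 3
G(9) = mex({0, 2}) = 1
G(10) = mex({0, 2, 3}) = 1
G(11) = mex({0, 3}) = 1
G(12) = mex({1, 3}) = 0
G(13) = mex({0, 1, 2, 3}) = 4
G(14) = mex({0, 1, 2}) = 3
G(15) = mex({0, 1, 2}) = 3
G(16) = mex({0, 1, 2, 4}) = 3
G(17) = mex({0, 1, 3, 4}) = 2
G(18) = mex({0, 1, 3, 4}) = 2
G(19) = mex({0, 1, 3, 5}) = 2
G(20) = mex({0, 1, 2, 3, 5}) = 4
G(21) = mex({0, 1, 2, 3, 5}) = 4
G(22) = mex({1, 2, 6}) = 0
G(23) = mex({0, 1, 2, 3, 4, 6}) = 5
G(24) = mex({0, 1, 2, 3, 4}) = 5
G(25) = mex({0, 1, 3, 4, 7}) = 2
G(26) = mex({0, 1, 3, 4, 5, 7}) = 2
G(27) = mex({0, 1, 3, 5}) = 2
G(28) = mex({0, 1, 2, 5}) = 3
G(29) = mex({0, 1, 2, 4, 5, 6}) = 3
G(30) = mex({1, 2, 4, 6}) = 0
G(31) = mex({0, 1, 2, 3, 4, 6}) = 5
G(32) = mex({1, 2, 3, 4, 7}) = 0
G(33) = mex({0, 3, 7}) = 1
G(34) = mex({0, 2, 3, 5, 7}) = 1
G(35) = mex({0, 2, 3, 5, 6}) = 1
G(36) = mex({0, 1, 2, 5, 6}) = 3
G(37) = mex({0, 1, 2, 4, 5, 6}) = 3
G(38) = mex({0, 1, 2, 4}) = 3
G(39) = mex({0, 1, 2, 3, 4, 7}) = 5
G(40) = mex({0, 1, 2, 3, 4, 5, 7}) = 6
G(41) = mex({0, 1, 2, 3, 5, 7}) = 4
G(42) = mex({0, 1, 2, 3, 5, 6, 7}) = 4
G(43) = mex({0, 2, 3, 5, 6}) = 1
G(44) = mex({1, 2, 3, 4, 5, 6}) = 0
G(45) = mex({0, 1, 2, 3, 4, 6, 7}) = 5
G(46) = mex({0, 1, 2, 3, 4, 7}) = 5
G(47) = mex({0, 1, 2, 3, 4, 5, 7}) = 6
G(48) = mex({0, 1, 2, 3, 4, 5, 7}) = 6
G(49) = mex({0, 1, 3, 4, 5, 7}) = 2
G(50) = mex({0, 1, 2, 3, 4, 5, 6}) = 7
Therefore G(50) = 7.

7


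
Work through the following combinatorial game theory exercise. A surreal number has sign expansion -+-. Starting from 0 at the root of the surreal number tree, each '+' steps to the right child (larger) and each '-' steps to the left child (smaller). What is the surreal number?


Sign expansion: -+-
Rule: track bounds (lo, hi), initially (-inf, +inf). On '+', the current value becomes lo and we move to the simplest number in (value, hi): value + 1 if hi = +inf, otherwise the midpoint (value + hi)/2. On '-', the current value becomes hi and we move to value - 1 if lo = -inf, otherwise the midpoint (lo + value)/2.
Start at 0.
Step 1: sign = -, move left. Bounds: (-inf, 0). Value = -1
Step 2: sign = +, move right. Bounds: (-1, 0). Value = -1/2
Step 3: sign = -, move left. Bounds: (-1, -1/2). Value = -3/4
The surreal number with sign expansion -+- is -3/4.

-3/4


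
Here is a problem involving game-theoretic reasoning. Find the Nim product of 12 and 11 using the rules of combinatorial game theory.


Nim multiplication is bilinear over XOR: (u XOR v) * w = (u*w) XOR (v*w).
So we split each operand into its bit components and XOR the pairwise Nim products.
12 = 4 + 8 (as XOR of powers of 2).
11 = 1 + 2 + 8 (as XOR of powers of 2).
Using the standard Nim-product table on single bits:
  2*2 = 3,   2*4 = 8,   2*8 = 12,
  4*4 = 6,   4*8 = 11,  8*8 = 13,
and  1*x = x (identity), k*l = l*k (commutative).
Pairwise Nim products:
  4 * 1 = 4
  4 * 2 = 8
  4 * 8 = 11
  8 * 1 = 8
  8 * 2 = 12
  8 * 8 = 13
XOR them: 4 XOR 8 XOR 11 XOR 8 XOR 12 XOR 13 = 14.
Result: 12 * 11 = 14 (in Nim).

14


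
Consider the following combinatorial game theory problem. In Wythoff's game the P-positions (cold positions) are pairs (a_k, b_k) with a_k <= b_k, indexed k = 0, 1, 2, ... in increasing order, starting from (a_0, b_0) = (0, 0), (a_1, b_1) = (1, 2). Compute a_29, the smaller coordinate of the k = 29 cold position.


By Wythoff's theorem, a_k = floor(k * phi) and b_k = floor(k * phi^2) = a_k + k, where phi = (1 + sqrt(5))/2 is the golden ratio.
phi = (1 + sqrt(5))/2 = 1.618034
k = 29
k * phi = 29 * 1.618034 = 46.922986
a_29 = floor(k * phi) = 46

46


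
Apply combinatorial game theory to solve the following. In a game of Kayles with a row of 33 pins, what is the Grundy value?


Kayles: a move removes 1 or 2 adjacent pins from a contiguous row.
Removing pins from a row of k leaves two independent rows (a, b) with a + b = k - 1 (one pin) or a + b = k - 2 (two pins); an end removal gives a = 0.
By Sprague-Grundy, G(k) = mex{ G(a) XOR G(b) } over all these splits. G(0) = 0.
G(1): splits (0,0):0^0=0 -> mex({0}) = 1
G(2): splits (0,1):0^1=1 (0,0):0^0=0 -> mex({0, 1}) = 2
G(3): splits (0,2):0^2=2 (1,1):1^1=0 (0,1):0^1=1 -> mex({0, 1, 2}) = 3
G(4): splits (0,3):0^3=3 (1,2):1^2=3 (0,2):0^2=2 (1,1):1^1=0 -> mex({0, 2, 3}) = 1
G(5): splits (0,4):0^1=1 (1,3):1^3=2 (2,2):2^2=0 (0,3):0^3=3 (1,2):1^2=3 -> mex({0, 1, 2, 3}) = 4
G(6) = mex({0, 1, 2, 4}) = 3
G(7) = mex({0, 1, 3, 4, 5}) = 2
G(8) = mex({0, 2, 3, 5, 6}) = 1
G(9) = mex({0, 1, 2, 3, 6, 7}) = 4
G(10) = mex({0, 1, 3, 4, 5, 7}) = 2
G(11) = mex({0, 1, 2, 3, 4, 5}) = 6
G(12) = mex({0, 1, 2, 3, 5, 6, 7}) = 4
G(13) = mex({0, 2, 3, 4, 6, 7}) = 1
G(14) = mex({0, 1, 4, 5, 6, 7}) = 2
G(15) = mex({0, 1, 2, 3, 4, 5, 6}) = 7
G(16) = mex({0, 2, 3, 5, 6, 7}) = 1
G(17) = mex({0, 1, 2, 3, 5, 6, 7}) = 4
G(18) = mex({0, 1, 2, 4, 5, 6}) = 3
G(19) = mex({0, 1, 3, 4, 5, 7}) = 2
G(20) = mex({0, 2, 3, 4, 5, 6, 7}) = 1
G(21) = mex({0, 1, 2, 3, 5, 6, 7}) = 4
G(22) = mex({0, 1, 2, 3, 4, 5, 7}) = 6
G(23) = mex({0, 1, 2, 3, 4, 5, 6}) = 7
G(24) = mex({0, 1, 2, 3, 5, 6, 7}) = 4
G(25) = mex({0, 2, 3, 4, 6, 7}) = 1
G(26) = mex({0, 1, 3, 4, 5, 6, 7}) = 2
G(27) = mex({0, 1, 2, 3, 4, 5, 6, 7}) = 8
G(28) = mex({0, 1, 2, 3, 4, 6, 7, 8}) = 5
G(29) = mex({0, 1, 2, 3, 5, 6, 7, 8, 9}) = 4
G(30) = mex({0, 1, 2, 3, 4, 5, 6, 9, 10}) = 7
G(31) = mex({0, 1, 3, 4, 5, 7, 10, 11}) = 2
G(32) = mex({0, 2, 3, 4, 5, 6, 7, 9, 11}) = 1
G(33) = mex({0, 1, 2, 3, 4, 5, 6, 7, 9, 12}) = 8
Therefore G(33) = 8.

8


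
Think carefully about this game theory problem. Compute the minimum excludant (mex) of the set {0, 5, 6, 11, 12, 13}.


Set = {0, 5, 6, 11, 12, 13}
0 is in the set.
1 is NOT in the set. This is the mex.
mex = 1

1


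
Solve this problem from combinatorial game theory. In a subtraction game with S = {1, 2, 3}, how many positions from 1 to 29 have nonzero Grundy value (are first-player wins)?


Subtraction set S = {1, 2, 3}, so G(n) = n mod 4.
G(n) = 0 when n is a multiple of 4.
Multiples of 4 in [1, 29]: 7
N-positions (nonzero Grundy) = 29 - 7 = 22

22


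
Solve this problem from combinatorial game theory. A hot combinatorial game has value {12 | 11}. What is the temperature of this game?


The game is {12 | 11}, a switch {a | b} with numbers a > b.
Cooling {a | b} by t gives {a - t | b + t}, which stops being hot when a - t = b + t, i.e. at t = (a - b)/2. So the temperature of a switch is (a - b)/2.
Temperature = (Left option - Right option) / 2
= (12 - (11)) / 2
= 1 / 2
= 1/2

1/2


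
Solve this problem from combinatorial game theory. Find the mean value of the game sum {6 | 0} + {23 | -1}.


G1 = {6 | 0}, G2 = {23 | -1}
Each is a switch {a | b} with numbers a > b; its mean value is (a + b)/2, and mean value is additive over game sums: m(G1 + G2) = m(G1) + m(G2).
Mean of G1 = (6 + (0))/2 = 6/2 = 3
Mean of G2 = (23 + (-1))/2 = 22/2 = 11
Mean of G1 + G2 = 3 + 11 = 14

14


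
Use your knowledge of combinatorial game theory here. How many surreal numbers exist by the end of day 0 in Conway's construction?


Day 0: {|} = 0 is born. Count = 1.
Day n: the number of surreal numbers born by day n is 2^(n+1) - 1.
By day 0: 2^1 - 1 = 1
By day 0: 1 surreal numbers.

1


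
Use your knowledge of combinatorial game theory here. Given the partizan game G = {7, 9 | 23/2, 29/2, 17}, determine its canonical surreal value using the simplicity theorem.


Left options: {7, 9}, max = 9
Right options: {23/2, 29/2, 17}, min = 23/2
All options are numbers and max(Left) < min(Right), so by the simplicity theorem the value is the simplest (earliest-born) number strictly between 9 and 23/2.
Integers 10 through 11 all lie strictly between 9 and 23/2.
Among integers, the simplest (lowest birthday = smallest |n|; 0 is born on day 0, +-n on day n) is 10.
No non-integer in the interval can be simpler: if x is a non-integer in the interval, then floor(x) or ceil(x) also lies in the interval (the interval contains an integer), and both are proper prefixes of x's sign expansion, i.e. born earlier. So the game value is 10.
Game value = 10

10


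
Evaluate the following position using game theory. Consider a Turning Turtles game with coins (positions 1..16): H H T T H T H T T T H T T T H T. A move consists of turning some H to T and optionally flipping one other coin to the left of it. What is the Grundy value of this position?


Coins: H H T T H T H T T T H T T T H T
Key fact: a single head at position k behaves exactly like a Nim heap of size k (turning it to T and optionally flipping a coin at j < k corresponds to moving the heap from k to j, or to 0), and heads combine as a disjunctive sum (two heads at the same place would cancel, matching j XOR j = 0). So the Nim-value is the XOR of the 1-indexed positions of the heads.
Face-up positions (1-indexed): [1, 2, 5, 7, 11, 15]
XOR 0 with 1: 0 XOR 1 = 1
XOR 1 with 2: 1 XOR 2 = 3
XOR 3 with 5: 3 XOR 5 = 6
XOR 6 with 7: 6 XOR 7 = 1
XOR 1 with 11: 1 XOR 11 = 10
XOR 10 with 15: 10 XOR 15 = 5
Nim-value = 5

5


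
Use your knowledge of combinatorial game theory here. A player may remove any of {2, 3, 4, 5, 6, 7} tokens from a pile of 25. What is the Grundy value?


The subtraction set is S = {2, 3, 4, 5, 6, 7}.
G(k) = mex{ G(k - s) : s in S, s <= k }. We compute iteratively: G(0) = 0.
G(1) = mex({}) = 0
G(2) = mex({0}) = 1
G(3) = mex({0}) = 1
G(4) = mex({0, 1}) = 2
G(5) = mex({0, 1}) = 2
G(6) = mex({0, 1, 2}) = 3
G(7) = mex({0, 1, 2}) = 3
G(8) = mex({0, 1, 2, 3}) = 4
G(9) = mex({1, 2, 3}) = 0
G(10) = mex({1, 2, 3, 4}) = 0
G(11) = mex({0, 2, 3, 4}) = 1
G(12) = mex({0, 2, 3, 4}) = 1
G(13) = mex({0, 1, 3, 4}) = 2
G(14) = mex({0, 1, 3, 4}) = 2
G(15) = mex({0, 1, 2, 4}) = 3
Observe that G(9)..G(15) = 0, 0, 1, 1, 2, 2, 3 repeats G(0)..G(6) = 0, 0, 1, 1, 2, 2, 3.
For k >= max(S) = 7, G(k) is determined by the previous 7 values G(k-7)..G(k-1); a window of 7 consecutive values has recurred shifted by 9, so by induction G(k + 9) = G(k) for all k >= 0: the sequence is periodic from the start with period 9.
One period: G(0..8) = 0, 0, 1, 1, 2, 2, 3, 3, 4.
25 mod 9 = 7, so G(25) = G(7) = 3.

3


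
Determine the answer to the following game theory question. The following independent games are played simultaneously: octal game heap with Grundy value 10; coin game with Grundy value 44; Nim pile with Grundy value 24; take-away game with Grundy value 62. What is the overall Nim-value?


By the Sprague-Grundy theorem, the Grundy value of a sum of games is the XOR of individual Grundy values.
octal game heap: Grundy value = 10. Running XOR: 0 XOR 10 = 10
coin game: Grundy value = 44. Running XOR: 10 XOR 44 = 38
Nim pile: Grundy value = 24. Running XOR: 38 XOR 24 = 62
take-away game: Grundy value = 62. Running XOR: 62 XOR 62 = 0
The combined Grundy value is 0.

0


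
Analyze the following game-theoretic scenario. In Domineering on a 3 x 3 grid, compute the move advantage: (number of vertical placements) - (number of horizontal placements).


Board is 3 x 3 (rows x cols).
Left (vertical) placements: (rows-1) * cols = 2 * 3 = 6
Right (horizontal) placements: rows * (cols-1) = 3 * 2 = 6
Advantage = Left - Right = 6 - 6 = 0

0


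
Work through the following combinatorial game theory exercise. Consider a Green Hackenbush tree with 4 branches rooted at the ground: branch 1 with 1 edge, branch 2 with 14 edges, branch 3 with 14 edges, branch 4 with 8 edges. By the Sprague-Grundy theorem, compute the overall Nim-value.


The tree has 4 branches from the ground vertex.
In Green Hackenbush, the Nim-value of a simple path of length k is k.
Branch 1: length 1, Nim-value = 1
Branch 2: length 14, Nim-value = 14
Branch 3: length 14, Nim-value = 14
Branch 4: length 8, Nim-value = 8
Total Nim-value = XOR of all branch values:
0 XOR 1 = 1
1 XOR 14 = 15
15 XOR 14 = 1
1 XOR 8 = 9
Nim-value of the tree = 9

9


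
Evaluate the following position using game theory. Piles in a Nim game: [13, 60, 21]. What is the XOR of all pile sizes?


We need the XOR (exclusive or) of all pile sizes.
After XOR-ing pile 1 (size 13): 0 XOR 13 = 13
After XOR-ing pile 2 (size 60): 13 XOR 60 = 49
After XOR-ing pile 3 (size 21): 49 XOR 21 = 36
The Nim-value of this position is 36.

36


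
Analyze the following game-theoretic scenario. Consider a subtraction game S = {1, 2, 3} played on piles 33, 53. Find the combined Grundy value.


Subtraction set: {1, 2, 3}
For this subtraction set, G(n) = n mod 4 (period = max + 1 = 4).
Pile 1 (size 33): G(33) = 33 mod 4 = 1
Pile 2 (size 53): G(53) = 53 mod 4 = 1
Total Grundy value = XOR of all: 1 XOR 1 = 0

0


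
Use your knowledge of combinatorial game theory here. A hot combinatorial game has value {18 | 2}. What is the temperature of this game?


The game is {18 | 2}, a switch {a | b} with numbers a > b.
Cooling {a | b} by t gives {a - t | b + t}, which stops being hot when a - t = b + t, i.e. at t = (a - b)/2. So the temperature of a switch is (a - b)/2.
Temperature = (Left option - Right option) / 2
= (18 - (2)) / 2
= 16 / 2
= 8

8


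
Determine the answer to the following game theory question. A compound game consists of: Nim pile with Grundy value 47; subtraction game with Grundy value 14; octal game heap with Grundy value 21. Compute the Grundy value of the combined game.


By the Sprague-Grundy theorem, the Grundy value of a sum of games is the XOR of individual Grundy values.
Nim pile: Grundy value = 47. Running XOR: 0 XOR 47 = 47
subtraction game: Grundy value = 14. Running XOR: 47 XOR 14 = 33
octal game heap: Grundy value = 21. Running XOR: 33 XOR 21 = 52
The combined Grundy value is 52.

52


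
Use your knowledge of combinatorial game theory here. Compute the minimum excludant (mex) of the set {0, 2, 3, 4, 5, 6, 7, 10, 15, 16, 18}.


Set = {0, 2, 3, 4, 5, 6, 7, 10, 15, 16, 18}
0 is in the set.
1 is NOT in the set. This is the mex.
mex = 1

1


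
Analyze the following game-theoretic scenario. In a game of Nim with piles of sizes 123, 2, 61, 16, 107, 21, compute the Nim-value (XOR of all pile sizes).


We need the XOR (exclusive or) of all pile sizes.
After XOR-ing pile 1 (size 123): 0 XOR 123 = 123
After XOR-ing pile 2 (size 2): 123 XOR 2 = 121
After XOR-ing pile 3 (size 61): 121 XOR 61 = 68
After XOR-ing pile 4 (size 16): 68 XOR 16 = 84
After XOR-ing pile 5 (size 107): 84 XOR 107 = 63
After XOR-ing pile 6 (size 21): 63 XOR 21 = 42
The Nim-value of this position is 42.

42


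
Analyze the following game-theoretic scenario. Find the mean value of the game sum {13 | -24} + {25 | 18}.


G1 = {13 | -24}, G2 = {25 | 18}
Each is a switch {a | b} with numbers a > b; its mean value is (a + b)/2, and mean value is additive over game sums: m(G1 + G2) = m(G1) + m(G2).
Mean of G1 = (13 + (-24))/2 = -11/2 = -11/2
Mean of G2 = (25 + (18))/2 = 43/2 = 43/2
Mean of G1 + G2 = -11/2 + 43/2 = 16

16


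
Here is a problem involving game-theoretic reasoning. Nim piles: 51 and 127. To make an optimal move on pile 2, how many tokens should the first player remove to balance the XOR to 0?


Piles: 51 and 127
Current XOR: 51 XOR 127 = 76 (non-zero, so this is an N-position).
To make the XOR zero, we need to find a move that balances the piles.
For pile 2 (size 127): target = 127 XOR 76 = 51
We reduce pile 2 from 127 to 51.
Tokens removed: 127 - 51 = 76
Verification: 51 XOR 51 = 0

76


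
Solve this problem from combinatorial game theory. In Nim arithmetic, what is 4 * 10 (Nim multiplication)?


Nim multiplication is bilinear over XOR: (u XOR v) * w = (u*w) XOR (v*w).
So we split each operand into its bit components and XOR the pairwise Nim products.
4 = 4 (as XOR of powers of 2).
10 = 2 + 8 (as XOR of powers of 2).
Using the standard Nim-product table on single bits:
  2*2 = 3,   2*4 = 8,   2*8 = 12,
  4*4 = 6,   4*8 = 11,  8*8 = 13,
and  1*x = x (identity), k*l = l*k (commutative).
Pairwise Nim products:
  4 * 2 = 8
  4 * 8 = 11
XOR them: 8 XOR 11 = 3.
Result: 4 * 10 = 3 (in Nim).

3


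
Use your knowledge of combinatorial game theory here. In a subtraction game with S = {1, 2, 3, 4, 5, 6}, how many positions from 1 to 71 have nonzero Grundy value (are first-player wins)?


Subtraction set S = {1, 2, 3, 4, 5, 6}, so G(n) = n mod 7.
G(n) = 0 when n is a multiple of 7.
Multiples of 7 in [1, 71]: 10
N-positions (nonzero Grundy) = 71 - 10 = 61

61


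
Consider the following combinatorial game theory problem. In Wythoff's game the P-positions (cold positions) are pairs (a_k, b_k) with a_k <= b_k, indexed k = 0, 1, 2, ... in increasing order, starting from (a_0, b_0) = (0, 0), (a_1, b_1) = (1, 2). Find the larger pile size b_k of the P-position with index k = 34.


By Wythoff's theorem, a_k = floor(k * phi) and b_k = floor(k * phi^2) = a_k + k, where phi = (1 + sqrt(5))/2 is the golden ratio.
phi = (1 + sqrt(5))/2 = 1.618034
phi^2 = phi + 1 = 2.618034
k = 34
k * phi^2 = 34 * 2.618034 = 89.013156
b_34 = floor(k * phi^2) = 89 (check: a_34 + k = 55 + 34 = 89)

89


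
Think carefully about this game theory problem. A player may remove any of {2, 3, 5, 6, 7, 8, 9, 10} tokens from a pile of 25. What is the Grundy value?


The subtraction set is S = {2, 3, 5, 6, 7, 8, 9, 10}.
G(k) = mex{ G(k - s) : s in S, s <= k }. We compute iteratively: G(0) = 0.
G(1) = mex({}) = 0
G(2) = mex({0}) = 1
G(3) = mex({0}) = 1
G(4) = mex({0, 1}) = 2
G(5) = mex({0, 1}) = 2
G(6) = mex({0, 1, 2}) = 3
G(7) = mex({0, 1, 2}) = 3
G(8) = mex({0, 1, 2, 3}) = 4
G(9) = mex({0, 1, 2, 3}) = 4
G(10) = mex({0, 1, 2, 3, 4}) = 5
G(11) = mex({0, 1, 2, 3, 4}) = 5
G(12) = mex({1, 2, 3, 4, 5}) = 0
G(13) = mex({1, 2, 3, 4, 5}) = 0
G(14) = mex({0, 2, 3, 4, 5}) = 1
G(15) = mex({0, 2, 3, 4, 5}) = 1
G(16) = mex({0, 1, 3, 4, 5}) = 2
G(17) = mex({0, 1, 3, 4, 5}) = 2
G(18) = mex({0, 1, 2, 4, 5}) = 3
G(19) = mex({0, 1, 2, 4, 5}) = 3
G(20) = mex({0, 1, 2, 3, 5}) = 4
G(21) = mex({0, 1, 2, 3, 5}) = 4
Observe that G(12)..G(21) = 0, 0, 1, 1, 2, 2, 3, 3, 4, 4 repeats G(0)..G(9) = 0, 0, 1, 1, 2, 2, 3, 3, 4, 4.
For k >= max(S) = 10, G(k) is determined by the previous 10 values G(k-10)..G(k-1); a window of 10 consecutive values has recurred shifted by 12, so by induction G(k + 12) = G(k) for all k >= 0: the sequence is periodic from the start with period 12.
One period: G(0..11) = 0, 0, 1, 1, 2, 2, 3, 3, 4, 4, 5, 5.
25 mod 12 = 1, so G(25) = G(1) = 0.

0


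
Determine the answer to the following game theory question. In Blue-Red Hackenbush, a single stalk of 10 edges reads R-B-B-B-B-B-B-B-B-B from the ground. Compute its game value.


Edges (from ground): R-B-B-B-B-B-B-B-B-B
By Berlekamp's sign-expansion rule, a Blue-Red Hackenbush stalk has the value of the surreal number whose sign sequence is the edge sequence with B -> + and R -> -.
Sign sequence: -+++++++++
Trace the sign expansion in the surreal number tree, starting from 0:
Edge 1: R (sign -) -> bounds (-inf, 0), value = -1
Edge 2: B (sign +) -> bounds (-1, 0), value = -1/2
Edge 3: B (sign +) -> bounds (-1/2, 0), value = -1/4
Edge 4: B (sign +) -> bounds (-1/4, 0), value = -1/8
Edge 5: B (sign +) -> bounds (-1/8, 0), value = -1/16
Edge 6: B (sign +) -> bounds (-1/16, 0), value = -1/32
Edge 7: B (sign +) -> bounds (-1/32, 0), value = -1/64
Edge 8: B (sign +) -> bounds (-1/64, 0), value = -1/128
Edge 9: B (sign +) -> bounds (-1/128, 0), value = -1/256
Edge 10: B (sign +) -> bounds (-1/256, 0), value = -1/512
Game value = -1/512

-1/512


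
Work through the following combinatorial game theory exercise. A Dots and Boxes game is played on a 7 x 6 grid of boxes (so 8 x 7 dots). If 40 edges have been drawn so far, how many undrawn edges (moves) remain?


Grid: 7 x 6 boxes, i.e. 8 rows and 7 columns of dots.
Horizontal edges: (rows + 1) * cols = 8 * 6 = 48
Vertical edges: rows * (cols + 1) = 7 * 7 = 49
Total edges: 48 + 49 = 97
Edges drawn: 40
Remaining: 97 - 40 = 57

57


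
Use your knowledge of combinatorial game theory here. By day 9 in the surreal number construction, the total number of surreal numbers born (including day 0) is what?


Day 0: {|} = 0 is born. Count = 1.
Day n: the number of surreal numbers born by day n is 2^(n+1) - 1.
By day 0: 2^1 - 1 = 1
By day 1: 2^2 - 1 = 3
By day 2: 2^3 - 1 = 7
By day 3: 2^4 - 1 = 15
By day 4: 2^5 - 1 = 31
By day 5: 2^6 - 1 = 63
By day 6: 2^7 - 1 = 127
By day 7: 2^8 - 1 = 255
By day 8: 2^9 - 1 = 511
By day 9: 2^10 - 1 = 1023
By day 9: 1023 surreal numbers.

1023


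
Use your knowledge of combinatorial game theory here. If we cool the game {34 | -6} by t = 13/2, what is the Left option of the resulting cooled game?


Original game: {34 | -6} (a switch {a | b} with a > b).
Cooling by t (for t below the temperature (a - b)/2 = 20) taxes each move by t: {a | b} cooled by t is {a - t | b + t}.
Cooling amount: t = 13/2
Cooled Left option: 34 - 13/2 = 55/2
Cooled Right option: -6 + 13/2 = 1/2
Cooled game: {55/2 | 1/2}
Left option = 55/2

55/2


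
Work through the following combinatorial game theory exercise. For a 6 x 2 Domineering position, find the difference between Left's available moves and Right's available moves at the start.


Board is 6 x 2 (rows x cols).
Left (vertical) placements: (rows-1) * cols = 5 * 2 = 10
Right (horizontal) placements: rows * (cols-1) = 6 * 1 = 6
Advantage = Left - Right = 10 - 6 = 4

4


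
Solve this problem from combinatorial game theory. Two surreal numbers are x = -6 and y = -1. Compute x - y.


x = -6, y = -1
x - y = -6 - -1 = -5

-5


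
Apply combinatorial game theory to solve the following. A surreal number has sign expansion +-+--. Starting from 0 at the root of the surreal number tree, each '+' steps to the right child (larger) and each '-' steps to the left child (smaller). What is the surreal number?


Sign expansion: +-+--
Rule: track bounds (lo, hi), initially (-inf, +inf). On '+', the current value becomes lo and we move to the simplest number in (value, hi): value + 1 if hi = +inf, otherwise the midpoint (value + hi)/2. On '-', the current value becomes hi and we move to value - 1 if lo = -inf, otherwise the midpoint (lo + value)/2.
Start at 0.
Step 1: sign = +, move right. Bounds: (0, +inf). Value = 1
Step 2: sign = -, move left. Bounds: (0, 1). Value = 1/2
Step 3: sign = +, move right. Bounds: (1/2, 1). Value = 3/4
Step 4: sign = -, move left. Bounds: (1/2, 3/4). Value = 5/8
Step 5: sign = -, move left. Bounds: (1/2, 5/8). Value = 9/16
The surreal number with sign expansion +-+-- is 9/16.

9/16


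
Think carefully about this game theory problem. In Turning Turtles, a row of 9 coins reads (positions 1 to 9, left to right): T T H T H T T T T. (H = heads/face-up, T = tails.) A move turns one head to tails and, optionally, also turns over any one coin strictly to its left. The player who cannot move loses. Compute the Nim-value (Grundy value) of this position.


Coins: T T H T H T T T T
Key fact: a single head at position k behaves exactly like a Nim heap of size k (turning it to T and optionally flipping a coin at j < k corresponds to moving the heap from k to j, or to 0), and heads combine as a disjunctive sum (two heads at the same place would cancel, matching j XOR j = 0). So the Nim-value is the XOR of the 1-indexed positions of the heads.
Face-up positions (1-indexed): [3, 5]
XOR 0 with 3: 0 XOR 3 = 3
XOR 3 with 5: 3 XOR 5 = 6
Nim-value = 6

6


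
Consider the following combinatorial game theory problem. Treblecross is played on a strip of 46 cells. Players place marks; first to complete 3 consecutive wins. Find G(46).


Treblecross: place X on empty cells; 3-in-a-row wins.
Playing within two cells of an existing X lets the opponent win at once, so sensible play treats the cells i-2..i+2 around each X as dead. The player left with no safe cell loses, so this is a normal-play take-away game on strips of safe cells.
Placing X at cell i (0-indexed) of a strip of k safe cells leaves independent strips of sizes max(0, i-2) and max(0, k-i-3). Hence G(k) = mex{ G(max(0,i-2)) XOR G(max(0,k-i-3)) : 0 <= i < k }, with G(0) = 0.
G(1): splits (0,0):0^0=0 -> mex({0}) = 1
G(2): splits (0,0):0^0=0 -> mex({0}) = 1
G(3): splits (0,0):0^0=0 -> mex({0}) = 1
G(4): splits (0,1):0^1=1 (0,0):0^0=0 -> mex({0, 1}) = 2
G(5): splits (0,2):0^1=1 (0,1):0^1=1 (0,0):0^0=0 -> mex({0, 1}) = 2
G(6) = mex({1}) = 0
G(7) = mex({0, 1, 2}) = 3
G(8) = mex({0, 1, 2}) = 3
G(9) = mex({0, 2}) = 1
G(10) = mex({0, 2, 3}) = 1
G(11) = mex({0, 3}) = 1
G(12) = mex({1, 3}) = 0
G(13) = mex({0, 1, 2, 3}) = 4
G(14) = mex({0, 1, 2}) = 3
G(15) = mex({0, 1, 2}) = 3
G(16) = mex({0, 1, 2, 4}) = 3
G(17) = mex({0, 1, 3, 4}) = 2
G(18) = mex({0, 1, 3, 4}) = 2
G(19) = mex({0, 1, 3, 5}) = 2
G(20) = mex({0, 1, 2, 3, 5}) = 4
G(21) = mex({0, 1, 2, 3, 5}) = 4
G(22) = mex({1, 2, 6}) = 0
G(23) = mex({0, 1, 2, 3, 4, 6}) = 5
G(24) = mex({0, 1, 2, 3, 4}) = 5
G(25) = mex({0, 1, 3, 4, 7}) = 2
G(26) = mex({0, 1, 3, 4, 5, 7}) = 2
G(27) = mex({0, 1, 3, 5}) = 2
G(28) = mex({0, 1, 2, 5}) = 3
G(29) = mex({0, 1, 2, 4, 5, 6}) = 3
G(30) = mex({1, 2, 4, 6}) = 0
G(31) = mex({0, 1, 2, 3, 4, 6}) = 5
G(32) = mex({1, 2, 3, 4, 7}) = 0
G(33) = mex({0, 3, 7}) = 1
G(34) = mex({0, 2, 3, 5, 7}) = 1
G(35) = mex({0, 2, 3, 5, 6}) = 1
G(36) = mex({0, 1, 2, 5, 6}) = 3
G(37) = mex({0, 1, 2, 4, 5, 6}) = 3
G(38) = mex({0, 1, 2, 4}) = 3
G(39) = mex({0, 1, 2, 3, 4, 7}) = 5
G(40) = mex({0, 1, 2, 3, 4, 5, 7}) = 6
G(41) = mex({0, 1, 2, 3, 5, 7}) = 4
G(42) = mex({0, 1, 2, 3, 5, 6, 7}) = 4
G(43) = mex({0, 2, 3, 5, 6}) = 1
G(44) = mex({1, 2, 3, 4, 5, 6}) = 0
G(45) = mex({0, 1, 2, 3, 4, 6, 7}) = 5
G(46) = mex({0, 1, 2, 3, 4, 7}) = 5
Therefore G(46) = 5.

5


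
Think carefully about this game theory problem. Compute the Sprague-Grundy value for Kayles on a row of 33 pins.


Kayles: a move removes 1 or 2 adjacent pins from a contiguous row.
Removing pins from a row of k leaves two independent rows (a, b) with a + b = k - 1 (one pin) or a + b = k - 2 (two pins); an end removal gives a = 0.
By Sprague-Grundy, G(k) = mex{ G(a) XOR G(b) } over all these splits. G(0) = 0.
G(1): splits (0,0):0^0=0 -> mex({0}) = 1
G(2): splits (0,1):0^1=1 (0,0):0^0=0 -> mex({0, 1}) = 2
G(3): splits (0,2):0^2=2 (1,1):1^1=0 (0,1):0^1=1 -> mex({0, 1, 2}) = 3
G(4): splits (0,3):0^3=3 (1,2):1^2=3 (0,2):0^2=2 (1,1):1^1=0 -> mex({0, 2, 3}) = 1
G(5): splits (0,4):0^1=1 (1,3):1^3=2 (2,2):2^2=0 (0,3):0^3=3 (1,2):1^2=3 -> mex({0, 1, 2, 3}) = 4
G(6) = mex({0, 1, 2, 4}) = 3
G(7) = mex({0, 1, 3, 4, 5}) = 2
G(8) = mex({0, 2, 3, 5, 6}) = 1
G(9) = mex({0, 1, 2, 3, 6, 7}) = 4
G(10) = mex({0, 1, 3, 4, 5, 7}) = 2
G(11) = mex({0, 1, 2, 3, 4, 5}) = 6
G(12) = mex({0, 1, 2, 3, 5, 6, 7}) = 4
G(13) = mex({0, 2, 3, 4, 6, 7}) = 1
G(14) = mex({0, 1, 4, 5, 6, 7}) = 2
G(15) = mex({0, 1, 2, 3, 4, 5, 6}) = 7
G(16) = mex({0, 2, 3, 5, 6, 7}) = 1
G(17) = mex({0, 1, 2, 3, 5, 6, 7}) = 4
G(18) = mex({0, 1, 2, 4, 5, 6}) = 3
G(19) = mex({0, 1, 3, 4, 5, 7}) = 2
G(20) = mex({0, 2, 3, 4, 5, 6, 7}) = 1
G(21) = mex({0, 1, 2, 3, 5, 6, 7}) = 4
G(22) = mex({0, 1, 2, 3, 4, 5, 7}) = 6
G(23) = mex({0, 1, 2, 3, 4, 5, 6}) = 7
G(24) = mex({0, 1, 2, 3, 5, 6, 7}) = 4
G(25) = mex({0, 2, 3, 4, 6, 7}) = 1
G(26) = mex({0, 1, 3, 4, 5, 6, 7}) = 2
G(27) = mex({0, 1, 2, 3, 4, 5, 6, 7}) = 8
G(28) = mex({0, 1, 2, 3, 4, 6, 7, 8}) = 5
G(29) = mex({0, 1, 2, 3, 5, 6, 7, 8, 9}) = 4
G(30) = mex({0, 1, 2, 3, 4, 5, 6, 9, 10}) = 7
G(31) = mex({0, 1, 3, 4, 5, 7, 10, 11}) = 2
G(32) = mex({0, 2, 3, 4, 5, 6, 7, 9, 11}) = 1
G(33) = mex({0, 1, 2, 3, 4, 5, 6, 7, 9, 12}) = 8
Therefore G(33) = 8.

8


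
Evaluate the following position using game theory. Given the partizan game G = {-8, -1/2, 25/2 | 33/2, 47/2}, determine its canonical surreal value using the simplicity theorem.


Left options: {-8, -1/2, 25/2}, max = 25/2
Right options: {33/2, 47/2}, min = 33/2
All options are numbers and max(Left) < min(Right), so by the simplicity theorem the value is the simplest (earliest-born) number strictly between 25/2 and 33/2.
Integers 13 through 16 all lie strictly between 25/2 and 33/2.
Among integers, the simplest (lowest birthday = smallest |n|; 0 is born on day 0, +-n on day n) is 13.
No non-integer in the interval can be simpler: if x is a non-integer in the interval, then floor(x) or ceil(x) also lies in the interval (the interval contains an integer), and both are proper prefixes of x's sign expansion, i.e. born earlier. So the game value is 13.
Game value = 13

13


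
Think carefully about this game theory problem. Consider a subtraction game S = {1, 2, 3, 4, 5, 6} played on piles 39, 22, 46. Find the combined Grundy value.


Subtraction set: {1, 2, 3, 4, 5, 6}
For this subtraction set, G(n) = n mod 7 (period = max + 1 = 7).
Pile 1 (size 39): G(39) = 39 mod 7 = 4
Pile 2 (size 22): G(22) = 22 mod 7 = 1
Pile 3 (size 46): G(46) = 46 mod 7 = 4
Total Grundy value = XOR of all: 4 XOR 1 XOR 4 = 1

1


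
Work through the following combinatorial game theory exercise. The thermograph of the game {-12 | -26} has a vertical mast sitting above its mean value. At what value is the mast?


Game = {-12 | -26}, a switch {a | b} with numbers a > b.
Its thermograph has left wall a - t and right wall b + t, which meet at t = (a - b)/2, where both equal (a + b)/2. So the mast (mean value) is at (a + b)/2.
Mean = (-12 + (-26))/2 = -38/2 = -19

-19


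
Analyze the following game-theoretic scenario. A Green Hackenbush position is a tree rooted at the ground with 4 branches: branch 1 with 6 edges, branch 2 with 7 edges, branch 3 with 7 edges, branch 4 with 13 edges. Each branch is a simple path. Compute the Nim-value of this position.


The tree has 4 branches from the ground vertex.
In Green Hackenbush, the Nim-value of a simple path of length k is k.
Branch 1: length 6, Nim-value = 6
Branch 2: length 7, Nim-value = 7
Branch 3: length 7, Nim-value = 7
Branch 4: length 13, Nim-value = 13
Total Nim-value = XOR of all branch values:
0 XOR 6 = 6
6 XOR 7 = 1
1 XOR 7 = 6
6 XOR 13 = 11
Nim-value of the tree = 11

11


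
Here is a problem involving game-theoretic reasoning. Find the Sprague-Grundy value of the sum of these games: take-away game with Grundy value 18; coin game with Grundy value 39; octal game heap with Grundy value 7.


By the Sprague-Grundy theorem, the Grundy value of a sum of games is the XOR of individual Grundy values.
take-away game: Grundy value = 18. Running XOR: 0 XOR 18 = 18
coin game: Grundy value = 39. Running XOR: 18 XOR 39 = 53
octal game heap: Grundy value = 7. Running XOR: 53 XOR 7 = 50
The combined Grundy value is 50.

50


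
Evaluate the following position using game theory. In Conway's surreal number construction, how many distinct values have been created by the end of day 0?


Day 0: {|} = 0 is born. Count = 1.
Day n: the number of surreal numbers born by day n is 2^(n+1) - 1.
By day 0: 2^1 - 1 = 1
By day 0: 1 surreal numbers.

1


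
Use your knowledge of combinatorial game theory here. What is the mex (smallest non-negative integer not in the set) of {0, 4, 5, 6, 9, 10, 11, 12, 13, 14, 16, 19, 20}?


Set = {0, 4, 5, 6, 9, 10, 11, 12, 13, 14, 16, 19, 20}
0 is in the set.
1 is NOT in the set. This is the mex.
mex = 1

1


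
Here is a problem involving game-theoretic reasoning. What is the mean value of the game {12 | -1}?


Game = {12 | -1}, a switch {a | b} with numbers a > b.
Its thermograph has left wall a - t and right wall b + t, which meet at t = (a - b)/2, where both equal (a + b)/2. So the mast (mean value) is at (a + b)/2.
Mean = (12 + (-1))/2 = 11/2 = 11/2

11/2


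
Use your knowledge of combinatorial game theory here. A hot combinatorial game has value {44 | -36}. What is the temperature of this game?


The game is {44 | -36}, a switch {a | b} with numbers a > b.
Cooling {a | b} by t gives {a - t | b + t}, which stops being hot when a - t = b + t, i.e. at t = (a - b)/2. So the temperature of a switch is (a - b)/2.
Temperature = (Left option - Right option) / 2
= (44 - (-36)) / 2
= 80 / 2
= 40

40


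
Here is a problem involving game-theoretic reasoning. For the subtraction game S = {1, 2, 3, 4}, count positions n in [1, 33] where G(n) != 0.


Subtraction set S = {1, 2, 3, 4}, so G(n) = n mod 5.
G(n) = 0 when n is a multiple of 5.
Multiples of 5 in [1, 33]: 6
N-positions (nonzero Grundy) = 33 - 6 = 27

27


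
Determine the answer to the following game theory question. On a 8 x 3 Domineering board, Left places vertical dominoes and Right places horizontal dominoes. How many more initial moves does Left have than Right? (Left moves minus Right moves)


Board is 8 x 3 (rows x cols).
Left (vertical) placements: (rows-1) * cols = 7 * 3 = 21
Right (horizontal) placements: rows * (cols-1) = 8 * 2 = 16
Advantage = Left - Right = 21 - 16 = 5

5


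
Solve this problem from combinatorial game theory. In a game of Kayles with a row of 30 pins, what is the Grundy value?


Kayles: a move removes 1 or 2 adjacent pins from a contiguous row.
Removing pins from a row of k leaves two independent rows (a, b) with a + b = k - 1 (one pin) or a + b = k - 2 (two pins); an end removal gives a = 0.
By Sprague-Grundy, G(k) = mex{ G(a) XOR G(b) } over all these splits. G(0) = 0.
G(1): splits (0,0):0^0=0 -> mex({0}) = 1
G(2): splits (0,1):0^1=1 (0,0):0^0=0 -> mex({0, 1}) = 2
G(3): splits (0,2):0^2=2 (1,1):1^1=0 (0,1):0^1=1 -> mex({0, 1, 2}) = 3
G(4): splits (0,3):0^3=3 (1,2):1^2=3 (0,2):0^2=2 (1,1):1^1=0 -> mex({0, 2, 3}) = 1
G(5): splits (0,4):0^1=1 (1,3):1^3=2 (2,2):2^2=0 (0,3):0^3=3 (1,2):1^2=3 -> mex({0, 1, 2, 3}) = 4
G(6) = mex({0, 1, 2, 4}) = 3
G(7) = mex({0, 1, 3, 4, 5}) = 2
G(8) = mex({0, 2, 3, 5, 6}) = 1
G(9) = mex({0, 1, 2, 3, 6, 7}) = 4
G(10) = mex({0, 1, 3, 4, 5, 7}) = 2
G(11) = mex({0, 1, 2, 3, 4, 5}) = 6
G(12) = mex({0, 1, 2, 3, 5, 6, 7}) = 4
G(13) = mex({0, 2, 3, 4, 6, 7}) = 1
G(14) = mex({0, 1, 4, 5, 6, 7}) = 2
G(15) = mex({0, 1, 2, 3, 4, 5, 6}) = 7
G(16) = mex({0, 2, 3, 5, 6, 7}) = 1
G(17) = mex({0, 1, 2, 3, 5, 6, 7}) = 4
G(18) = mex({0, 1, 2, 4, 5, 6}) = 3
G(19) = mex({0, 1, 3, 4, 5, 7}) = 2
G(20) = mex({0, 2, 3, 4, 5, 6, 7}) = 1
G(21) = mex({0, 1, 2, 3, 5, 6, 7}) = 4
G(22) = mex({0, 1, 2, 3, 4, 5, 7}) = 6
G(23) = mex({0, 1, 2, 3, 4, 5, 6}) = 7
G(24) = mex({0, 1, 2, 3, 5, 6, 7}) = 4
G(25) = mex({0, 2, 3, 4, 6, 7}) = 1
G(26) = mex({0, 1, 3, 4, 5, 6, 7}) = 2
G(27) = mex({0, 1, 2, 3, 4, 5, 6, 7}) = 8
G(28) = mex({0, 1, 2, 3, 4, 6, 7, 8}) = 5
G(29) = mex({0, 1, 2, 3, 5, 6, 7, 8, 9}) = 4
G(30) = mex({0, 1, 2, 3, 4, 5, 6, 9, 10}) = 7
Therefore G(30) = 7.

7


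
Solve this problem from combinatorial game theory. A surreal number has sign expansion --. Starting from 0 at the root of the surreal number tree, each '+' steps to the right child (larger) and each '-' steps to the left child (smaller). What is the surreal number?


Sign expansion: --
Rule: track bounds (lo, hi), initially (-inf, +inf). On '+', the current value becomes lo and we move to the simplest number in (value, hi): value + 1 if hi = +inf, otherwise the midpoint (value + hi)/2. On '-', the current value becomes hi and we move to value - 1 if lo = -inf, otherwise the midpoint (lo + value)/2.
Start at 0.
Step 1: sign = -, move left. Bounds: (-inf, 0). Value = -1
Step 2: sign = -, move left. Bounds: (-inf, -1). Value = -2
The surreal number with sign expansion -- is -2.

-2


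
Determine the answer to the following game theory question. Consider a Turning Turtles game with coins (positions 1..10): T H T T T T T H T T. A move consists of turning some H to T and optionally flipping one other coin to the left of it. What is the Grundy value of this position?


Coins: T H T T T T T H T T
Key fact: a single head at position k behaves exactly like a Nim heap of size k (turning it to T and optionally flipping a coin at j < k corresponds to moving the heap from k to j, or to 0), and heads combine as a disjunctive sum (two heads at the same place would cancel, matching j XOR j = 0). So the Nim-value is the XOR of the 1-indexed positions of the heads.
Face-up positions (1-indexed): [2, 8]
XOR 0 with 2: 0 XOR 2 = 2
XOR 2 with 8: 2 XOR 8 = 10
Nim-value = 10

10


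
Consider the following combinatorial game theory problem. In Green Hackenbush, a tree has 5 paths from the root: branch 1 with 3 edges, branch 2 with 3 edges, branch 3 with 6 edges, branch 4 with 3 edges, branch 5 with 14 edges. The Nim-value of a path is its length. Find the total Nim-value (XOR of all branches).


The tree has 5 branches from the ground vertex.
In Green Hackenbush, the Nim-value of a simple path of length k is k.
Branch 1: length 3, Nim-value = 3
Branch 2: length 3, Nim-value = 3
Branch 3: length 6, Nim-value = 6
Branch 4: length 3, Nim-value = 3
Branch 5: length 14, Nim-value = 14
Total Nim-value = XOR of all branch values:
0 XOR 3 = 3
3 XOR 3 = 0
0 XOR 6 = 6
6 XOR 3 = 5
5 XOR 14 = 11
Nim-value of the tree = 11

11


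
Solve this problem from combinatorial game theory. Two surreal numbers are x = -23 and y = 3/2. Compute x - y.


x = -23, y = 3/2
Converting to common denominator: 2
x = -46/2, y = 3/2
x - y = -23 - 3/2 = -49/2

-49/2
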